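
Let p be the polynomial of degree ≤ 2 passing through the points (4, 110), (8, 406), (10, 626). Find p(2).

Using the Lagrange interpolation formula with nodes 4, 8, 10:
  L_0(n) = (n - 8)(n - 10) / 24
  L_1(n) = (n - 4)(n - 10) / -8
  L_2(n) = (n - 4)(n - 8) / 12
Then p(n) = 110·L_0(n) + 406·L_1(n) + 626·L_2(n).
Expanding and collecting terms gives p(n) = 6n^2 + 2n + 6.
Evaluating at n = 2: p(2) = 34.

34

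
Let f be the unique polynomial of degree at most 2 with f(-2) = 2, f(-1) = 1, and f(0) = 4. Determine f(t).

Write f(t) = at^2 + bt + c. Substituting each data point gives a linear system:
  4a - 2b + c = 2
  a - b + c = 1
  c = 4
Solving the system yields a = 2, b = 5, c = 4.
So f(t) = 2t² + 5t + 4.
Check: f(-1) = 1. ✓

f(t) = 2t^2 + 5t + 4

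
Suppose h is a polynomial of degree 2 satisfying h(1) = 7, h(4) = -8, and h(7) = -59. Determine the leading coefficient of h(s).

Write h(s) = as^2 + bs + c. Substituting each data point gives a linear system:
  a + b + c = 7
  16a + 4b + c = -8
  49a + 7b + c = -59
Solving the system yields a = -2, b = 5, c = 4.
So h(s) = -2s² + 5s + 4.
The leading coefficient is -2.

-2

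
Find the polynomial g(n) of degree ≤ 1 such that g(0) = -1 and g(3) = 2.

Write g(n) = an + b. Substituting each data point gives a linear system:
  b = -1
  3a + b = 2
Solving the system yields a = 1, b = -1.
So g(n) = n - 1.
Check: g(0) = -1. ✓

g(n) = n - 1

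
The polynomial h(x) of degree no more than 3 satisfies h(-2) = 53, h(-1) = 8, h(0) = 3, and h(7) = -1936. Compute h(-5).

Write h(x) = ax^3 + bx^2 + cx + d. Substituting each data point gives a linear system:
  -8a + 4b - 2c + d = 53
  -a + b - c + d = 8
  d = 3
  343a + 49b + 7c + d = -1936
Solving the system yields a = -6, b = 2, c = 3, d = 3.
So h(x) = -6x^3 + 2x^2 + 3x + 3.
Then h(-5) = 788.

788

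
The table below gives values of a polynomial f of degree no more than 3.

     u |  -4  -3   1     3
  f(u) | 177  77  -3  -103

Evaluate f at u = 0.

Write f(u) = au^3 + bu^2 + cu + d. Substituting each data point gives a linear system:
  -64a + 16b - 4c + d = 177
  -27a + 9b - 3c + d = 77
  a + b + c + d = -3
  27a + 9b + 3c + d = -103
Solving the system yields a = -3, b = -2, c = -3, d = 5.
So f(u) = -3u³ - 2u² - 3u + 5.
Then f(0) = 5.

5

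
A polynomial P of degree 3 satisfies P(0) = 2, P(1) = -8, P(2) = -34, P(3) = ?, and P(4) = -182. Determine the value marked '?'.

-88

The 4 known points determine the degree-3 polynomial uniquely.
Write P(u) = au^3 + bu^2 + cu + d. Substituting each data point gives a linear system:
  d = 2
  a + b + c + d = -8
  8a + 4b + 2c + d = -34
  64a + 16b + 4c + d = -182
Solving the system yields a = -2, b = -2, c = -6, d = 2.
So P(u) = -2u³ - 2u² - 6u + 2.
Then P(3) = -88.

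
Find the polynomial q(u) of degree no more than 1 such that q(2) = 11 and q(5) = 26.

Write q(u) = au + b. Substituting each data point gives a linear system:
  2a + b = 11
  5a + b = 26
Solving the system yields a = 5, b = 1.
So q(u) = 5u + 1.
Check: q(5) = 26. ✓

q(u) = 5u + 1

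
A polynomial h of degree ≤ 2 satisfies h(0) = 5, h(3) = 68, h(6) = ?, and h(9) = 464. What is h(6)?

On equispaced nodes a degree-2 polynomial has vanishing third forward difference, so
  - h(0) + 3·h(3) - 3·h(6) + h(9) = 0.
Substituting the known values and solving for h(6):
  -3·h(6) = -663
  h(6) = 221.

221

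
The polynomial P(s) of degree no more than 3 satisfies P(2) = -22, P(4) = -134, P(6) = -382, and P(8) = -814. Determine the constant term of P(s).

Write P(s) = as^3 + bs^2 + cs + d. Substituting each data point gives a linear system:
  8a + 4b + 2c + d = -22
  64a + 16b + 4c + d = -134
  216a + 36b + 6c + d = -382
  512a + 64b + 8c + d = -814
Solving the system yields a = -1, b = -5, c = 2, d = 2.
So P(s) = -s^3 - 5s^2 + 2s + 2.
The constant term is 2.

2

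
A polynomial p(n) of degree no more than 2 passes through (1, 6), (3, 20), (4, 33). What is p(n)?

Using the Lagrange interpolation formula with nodes 1, 3, 4:
  L_0(n) = (n - 3)(n - 4) / 6
  L_1(n) = (n - 1)(n - 4) / -2
  L_2(n) = (n - 1)(n - 3) / 3
Then p(n) = 6·L_0(n) + 20·L_1(n) + 33·L_2(n).
Expanding and collecting terms gives p(n) = 2n^2 - n + 5.
Check: p(4) = 33. ✓

p(n) = 2n^2 - n + 5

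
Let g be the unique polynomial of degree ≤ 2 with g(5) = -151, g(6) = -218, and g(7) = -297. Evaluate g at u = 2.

-22

Write g(u) = au^2 + bu + c. Substituting each data point gives a linear system:
  25a + 5b + c = -151
  36a + 6b + c = -218
  49a + 7b + c = -297
Solving the system yields a = -6, b = -1, c = 4.
So g(u) = -6u^2 - u + 4.
Then g(2) = -22.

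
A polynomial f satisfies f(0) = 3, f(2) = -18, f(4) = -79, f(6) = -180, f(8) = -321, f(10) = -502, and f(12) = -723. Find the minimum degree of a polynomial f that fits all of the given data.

2

Forward differences of the values at x = 0, 2, 4, 6, 8, 10, 12:
  f  : 3  -18  -79  -180  -321  -502  -723
  Δ  : -21  -61  -101  -141  -181  -221
  Δ^2: -40  -40  -40  -40  -40
  Δ^3: 0  0  0  0
  Δ^4: 0  0  0
  Δ^5: 0  0
  Δ^6: 0
The second differences are constant (-40) and nonzero, while all higher differences vanish, so the minimal degree is 2.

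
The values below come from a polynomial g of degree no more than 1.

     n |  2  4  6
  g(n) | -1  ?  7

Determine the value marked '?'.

The 2 known points determine the degree-1 polynomial uniquely.
Write g(n) = an + b. Substituting each data point gives a linear system:
  2a + b = -1
  6a + b = 7
Solving the system yields a = 2, b = -5.
So g(n) = 2n - 5.
Then g(4) = 3.

3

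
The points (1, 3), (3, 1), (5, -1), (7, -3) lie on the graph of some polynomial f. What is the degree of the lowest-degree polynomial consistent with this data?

Forward differences of the values at x = 1, 3, 5, 7:
  f  : 3  1  -1  -3
  Δ  : -2  -2  -2
  Δ^2: 0  0
  Δ^3: 0
The first differences are constant (-2) and nonzero, while all higher differences vanish, so the minimal degree is 1.

1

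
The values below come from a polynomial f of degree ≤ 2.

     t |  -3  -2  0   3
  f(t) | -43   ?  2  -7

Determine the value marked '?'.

-22

The 3 known points determine the degree-2 polynomial uniquely.
Write f(t) = at^2 + bt + c. Substituting each data point gives a linear system:
  9a - 3b + c = -43
  c = 2
  9a + 3b + c = -7
Solving the system yields a = -3, b = 6, c = 2.
So f(t) = -3t² + 6t + 2.
Then f(-2) = -22.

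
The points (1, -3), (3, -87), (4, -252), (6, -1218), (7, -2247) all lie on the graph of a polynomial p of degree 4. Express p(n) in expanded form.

Write p(n) = an^4 + bn^3 + cn^2 + dn + e. Substituting each data point gives a linear system:
  a + b + c + d + e = -3
  81a + 27b + 9c + 3d + e = -87
  256a + 64b + 16c + 4d + e = -252
  1296a + 216b + 36c + 6d + e = -1218
  2401a + 343b + 49c + 7d + e = -2247
Solving the system yields a = -1, b = 1, c = -4, d = 1, e = 0.
So p(n) = -n^4 + n^3 - 4n^2 + n.
Check: p(7) = -2247. ✓

p(n) = -n^4 + n^3 - 4n^2 + n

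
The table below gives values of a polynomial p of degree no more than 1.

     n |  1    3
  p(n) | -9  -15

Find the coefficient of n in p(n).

Write p(n) = an + b. Substituting each data point gives a linear system:
  a + b = -9
  3a + b = -15
Solving the system yields a = -3, b = -6.
So p(n) = -3n - 6.
The leading coefficient is -3.

-3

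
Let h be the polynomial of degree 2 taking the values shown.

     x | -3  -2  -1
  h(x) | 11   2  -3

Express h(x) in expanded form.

Using the Lagrange interpolation formula with nodes -3, -2, -1:
  L_0(x) = (x + 2)(x + 1) / 2
  L_1(x) = (x + 3)(x + 1) / -1
  L_2(x) = (x + 3)(x + 2) / 2
Then h(x) = 11·L_0(x) + 2·L_1(x) - 3·L_2(x).
Expanding and collecting terms gives h(x) = 2x^2 + x - 4.
Check: h(-3) = 11. ✓

h(x) = 2x^2 + x - 4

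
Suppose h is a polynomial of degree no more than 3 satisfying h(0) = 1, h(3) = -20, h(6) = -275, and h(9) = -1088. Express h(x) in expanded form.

Write h(x) = ax^3 + bx^2 + cx + d. Substituting each data point gives a linear system:
  d = 1
  27a + 9b + 3c + d = -20
  216a + 36b + 6c + d = -275
  729a + 81b + 9c + d = -1088
Solving the system yields a = -2, b = 5, c = -4, d = 1.
So h(x) = -2x³ + 5x² - 4x + 1.
Check: h(0) = 1. ✓

h(x) = -2x^3 + 5x^2 - 4x + 1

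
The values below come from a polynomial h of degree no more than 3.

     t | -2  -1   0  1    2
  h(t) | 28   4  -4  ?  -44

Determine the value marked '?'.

-14

On equispaced nodes a degree-3 polynomial has vanishing fourth forward difference, so
  h(-2) - 4·h(-1) + 6·h(0) - 4·h(1) + h(2) = 0.
Substituting the known values and solving for h(1):
  -4·h(1) = 56
  h(1) = -14.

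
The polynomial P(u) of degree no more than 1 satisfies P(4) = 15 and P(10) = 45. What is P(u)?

Using the Lagrange interpolation formula with nodes 4, 10:
  L_0(u) = (u - 10) / -6
  L_1(u) = (u - 4) / 6
Then P(u) = 15·L_0(u) + 45·L_1(u).
Expanding and collecting terms gives P(u) = 5u - 5.
Check: P(10) = 45. ✓

P(u) = 5u - 5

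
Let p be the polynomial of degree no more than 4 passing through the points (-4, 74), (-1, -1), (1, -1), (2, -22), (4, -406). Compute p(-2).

Using the Lagrange interpolation formula with nodes -4, -1, 1, 2, 4:
  L_0(u) = (u + 1)(u - 1)(u - 2)(u - 4) / 720
  L_1(u) = (u + 4)(u - 1)(u - 2)(u - 4) / -90
  L_2(u) = (u + 4)(u + 1)(u - 2)(u - 4) / 30
  L_3(u) = (u + 4)(u + 1)(u - 1)(u - 4) / -36
  L_4(u) = (u + 4)(u + 1)(u - 1)(u - 2) / 240
Then p(u) = 74·L_0(u) - 1·L_1(u) - 1·L_2(u) - 22·L_3(u) - 406·L_4(u).
Expanding and collecting terms gives p(u) = -u^4 - 4u^3 + 6u^2 + 4u - 6.
Evaluating at u = -2: p(-2) = 26.

26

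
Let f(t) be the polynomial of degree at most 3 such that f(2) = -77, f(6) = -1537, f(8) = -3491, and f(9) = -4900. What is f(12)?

-11287

Using the Lagrange interpolation formula with nodes 2, 6, 8, 9:
  L_0(t) = (t - 6)(t - 8)(t - 9) / -168
  L_1(t) = (t - 2)(t - 8)(t - 9) / 24
  L_2(t) = (t - 2)(t - 6)(t - 9) / -12
  L_3(t) = (t - 2)(t - 6)(t - 8) / 21
Then f(t) = -77·L_0(t) - 1537·L_1(t) - 3491·L_2(t) - 4900·L_3(t).
Expanding and collecting terms gives f(t) = -6t³ - 6t² - 5t + 5.
Evaluating at t = 12: f(12) = -11287.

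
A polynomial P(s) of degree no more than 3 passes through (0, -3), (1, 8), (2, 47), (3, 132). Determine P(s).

Using the Lagrange interpolation formula with nodes 0, 1, 2, 3:
  L_0(s) = (s - 1)(s - 2)(s - 3) / -6
  L_1(s) = s(s - 2)(s - 3) / 2
  L_2(s) = s(s - 1)(s - 3) / -2
  L_3(s) = s(s - 1)(s - 2) / 6
Then P(s) = -3·L_0(s) + 8·L_1(s) + 47·L_2(s) + 132·L_3(s).
Expanding and collecting terms gives P(s) = 3s³ + 5s² + 3s - 3.
Check: P(1) = 8. ✓

P(s) = 3s^3 + 5s^2 + 3s - 3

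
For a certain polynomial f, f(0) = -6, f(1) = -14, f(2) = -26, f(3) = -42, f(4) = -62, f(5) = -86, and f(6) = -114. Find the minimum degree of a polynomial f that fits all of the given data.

Forward differences of the values at t = 0, 1, 2, 3, 4, 5, 6:
  f  : -6  -14  -26  -42  -62  -86  -114
  Δ  : -8  -12  -16  -20  -24  -28
  Δ^2: -4  -4  -4  -4  -4
  Δ^3: 0  0  0  0
  Δ^4: 0  0  0
  Δ^5: 0  0
  Δ^6: 0
The second differences are constant (-4) and nonzero, while all higher differences vanish, so the minimal degree is 2.

2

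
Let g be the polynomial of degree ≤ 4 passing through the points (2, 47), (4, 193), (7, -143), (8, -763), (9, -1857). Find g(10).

-3593

Using the Lagrange interpolation formula with nodes 2, 4, 7, 8, 9:
  L_0(t) = (t - 4)(t - 7)(t - 8)(t - 9) / 420
  L_1(t) = (t - 2)(t - 7)(t - 8)(t - 9) / -120
  L_2(t) = (t - 2)(t - 4)(t - 8)(t - 9) / 30
  L_3(t) = (t - 2)(t - 4)(t - 7)(t - 9) / -24
  L_4(t) = (t - 2)(t - 4)(t - 7)(t - 8) / 70
Then g(t) = 47·L_0(t) + 193·L_1(t) - 143·L_2(t) - 763·L_3(t) - 1857·L_4(t).
Expanding and collecting terms gives g(t) = -t^4 + 6t^3 + 4t^2 + t - 3.
Evaluating at t = 10: g(10) = -3593.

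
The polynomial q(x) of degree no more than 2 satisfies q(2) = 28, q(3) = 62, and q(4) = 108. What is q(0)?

-4

Using the Lagrange interpolation formula with nodes 2, 3, 4:
  L_0(x) = (x - 3)(x - 4) / 2
  L_1(x) = (x - 2)(x - 4) / -1
  L_2(x) = (x - 2)(x - 3) / 2
Then q(x) = 28·L_0(x) + 62·L_1(x) + 108·L_2(x).
Expanding and collecting terms gives q(x) = 6x^2 + 4x - 4.
Evaluating at x = 0: q(0) = -4.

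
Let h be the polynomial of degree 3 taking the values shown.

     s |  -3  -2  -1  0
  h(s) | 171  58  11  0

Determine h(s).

Using the Lagrange interpolation formula with nodes -3, -2, -1, 0:
  L_0(s) = (s + 2)(s + 1)s / -6
  L_1(s) = (s + 3)(s + 1)s / 2
  L_2(s) = (s + 3)(s + 2)s / -2
  L_3(s) = (s + 3)(s + 2)(s + 1) / 6
Then h(s) = 171·L_0(s) + 58·L_1(s) + 11·L_2(s) + 0·L_3(s).
Expanding and collecting terms gives h(s) = -5s^3 + 3s^2 - 3s.
Check: h(-2) = 58. ✓

h(s) = -5s^3 + 3s^2 - 3s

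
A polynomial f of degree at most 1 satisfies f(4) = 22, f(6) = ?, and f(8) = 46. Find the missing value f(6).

The 2 known points determine the degree-1 polynomial uniquely.
Write f(t) = at + b. Substituting each data point gives a linear system:
  4a + b = 22
  8a + b = 46
Solving the system yields a = 6, b = -2.
So f(t) = 6t - 2.
Then f(6) = 34.

34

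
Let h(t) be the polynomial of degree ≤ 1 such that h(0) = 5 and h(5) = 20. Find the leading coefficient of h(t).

Write h(t) = at + b. Substituting each data point gives a linear system:
  b = 5
  5a + b = 20
Solving the system yields a = 3, b = 5.
So h(t) = 3t + 5.
The leading coefficient is 3.

3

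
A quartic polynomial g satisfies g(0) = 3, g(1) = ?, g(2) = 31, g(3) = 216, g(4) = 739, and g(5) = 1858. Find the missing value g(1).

The 5 known points determine the degree-4 polynomial uniquely.
Write g(t) = at^4 + bt^3 + ct^2 + dt + e. Substituting each data point gives a linear system:
  e = 3
  16a + 8b + 4c + 2d + e = 31
  81a + 27b + 9c + 3d + e = 216
  256a + 64b + 16c + 4d + e = 739
  625a + 125b + 25c + 5d + e = 1858
Solving the system yields a = 3, b = 1, c = -5, d = -4, e = 3.
So g(t) = 3t^4 + t^3 - 5t^2 - 4t + 3.
Then g(1) = -2.

-2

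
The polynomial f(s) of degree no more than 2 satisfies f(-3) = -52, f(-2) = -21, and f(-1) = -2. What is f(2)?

Forward differences of the values at s = -3, -2, -1:
  f  : -52  -21  -2
  Δ  : 31  19
  Δ^2: -12
The second differences are constant, confirming degree 2.
Interpolating (Newton forward form) and evaluating at s = 2 gives f(2) = -17.

-17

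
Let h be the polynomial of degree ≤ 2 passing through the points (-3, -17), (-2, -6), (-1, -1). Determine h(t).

Write h(t) = at^2 + bt + c. Substituting each data point gives a linear system:
  9a - 3b + c = -17
  4a - 2b + c = -6
  a - b + c = -1
Solving the system yields a = -3, b = -4, c = -2.
So h(t) = -3t^2 - 4t - 2.
Check: h(-3) = -17. ✓

h(t) = -3t^2 - 4t - 2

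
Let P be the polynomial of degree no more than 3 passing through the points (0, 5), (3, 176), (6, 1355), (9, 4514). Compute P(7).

2140

Forward differences of the values at s = 0, 3, 6, 9:
  P  : 5  176  1355  4514
  Δ  : 171  1179  3159
  Δ^2: 1008  1980
  Δ^3: 972
The third differences are constant, confirming degree 3.
Interpolating (Newton forward form) and evaluating at s = 7 gives P(7) = 2140.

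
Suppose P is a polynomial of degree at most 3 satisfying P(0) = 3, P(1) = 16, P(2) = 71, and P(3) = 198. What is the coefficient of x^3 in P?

Write P(x) = ax^3 + bx^2 + cx + d. Substituting each data point gives a linear system:
  d = 3
  a + b + c + d = 16
  8a + 4b + 2c + d = 71
  27a + 9b + 3c + d = 198
Solving the system yields a = 5, b = 6, c = 2, d = 3.
So P(x) = 5x^3 + 6x^2 + 2x + 3.
The leading coefficient is 5.

5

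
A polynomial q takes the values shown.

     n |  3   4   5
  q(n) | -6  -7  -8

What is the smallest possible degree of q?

Forward differences of the values at n = 3, 4, 5:
  q  : -6  -7  -8
  Δ  : -1  -1
  Δ^2: 0
The first differences are constant (-1) and nonzero, while all higher differences vanish, so the minimal degree is 1.

1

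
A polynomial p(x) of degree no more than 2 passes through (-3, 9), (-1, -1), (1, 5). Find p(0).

0

Write p(x) = ax^2 + bx + c. Substituting each data point gives a linear system:
  9a - 3b + c = 9
  a - b + c = -1
  a + b + c = 5
Solving the system yields a = 2, b = 3, c = 0.
So p(x) = 2x^2 + 3x.
Then p(0) = 0.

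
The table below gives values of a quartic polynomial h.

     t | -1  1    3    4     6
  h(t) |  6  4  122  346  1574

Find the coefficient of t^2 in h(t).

2

Write h(t) = at^4 + bt^3 + ct^2 + dt + e. Substituting each data point gives a linear system:
  a - b + c - d + e = 6
  a + b + c + d + e = 4
  81a + 27b + 9c + 3d + e = 122
  256a + 64b + 16c + 4d + e = 346
  1296a + 216b + 36c + 6d + e = 1574
Solving the system yields a = 1, b = 1, c = 2, d = -2, e = 2.
So h(t) = t^4 + t^3 + 2t^2 - 2t + 2.
The coefficient of t^2 is 2.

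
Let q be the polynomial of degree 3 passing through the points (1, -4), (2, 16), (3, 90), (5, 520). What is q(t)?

q(t) = 5t^3 - 3t^2 - 6t

Write q(t) = at^3 + bt^2 + ct + d. Substituting each data point gives a linear system:
  a + b + c + d = -4
  8a + 4b + 2c + d = 16
  27a + 9b + 3c + d = 90
  125a + 25b + 5c + d = 520
Solving the system yields a = 5, b = -3, c = -6, d = 0.
So q(t) = 5t^3 - 3t^2 - 6t.
Check: q(1) = -4. ✓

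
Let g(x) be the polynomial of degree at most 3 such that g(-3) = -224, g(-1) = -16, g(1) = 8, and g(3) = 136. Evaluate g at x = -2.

-79

Using the Lagrange interpolation formula with nodes -3, -1, 1, 3:
  L_0(x) = (x + 1)(x - 1)(x - 3) / -48
  L_1(x) = (x + 3)(x - 1)(x - 3) / 16
  L_2(x) = (x + 3)(x + 1)(x - 3) / -16
  L_3(x) = (x + 3)(x + 1)(x - 1) / 48
Then g(x) = -224·L_0(x) - 16·L_1(x) + 8·L_2(x) + 136·L_3(x).
Expanding and collecting terms gives g(x) = 6x³ - 5x² + 6x + 1.
Evaluating at x = -2: g(-2) = -79.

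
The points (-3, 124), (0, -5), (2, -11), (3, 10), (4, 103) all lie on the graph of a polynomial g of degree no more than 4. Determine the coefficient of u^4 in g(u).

Write g(u) = au^4 + bu^3 + cu^2 + du + e. Substituting each data point gives a linear system:
  81a - 27b + 9c - 3d + e = 124
  e = -5
  16a + 8b + 4c + 2d + e = -11
  81a + 27b + 9c + 3d + e = 10
  256a + 64b + 16c + 4d + e = 103
Solving the system yields a = 1, b = -2, c = -1, d = -1, e = -5.
So g(u) = u^4 - 2u^3 - u^2 - u - 5.
The leading coefficient is 1.

1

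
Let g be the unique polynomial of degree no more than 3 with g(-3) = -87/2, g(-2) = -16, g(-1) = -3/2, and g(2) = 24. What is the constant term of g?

6

Write g(n) = an^3 + bn^2 + cn + d. Substituting each data point gives a linear system:
  -27a + 9b - 3c + d = -87/2
  -8a + 4b - 2c + d = -16
  -a + b - c + d = -3/2
  8a + 4b + 2c + d = 24
Solving the system yields a = 1, b = -1/2, c = 6, d = 6.
So g(n) = n³ - (1/2)n² + 6n + 6.
The constant term is 6.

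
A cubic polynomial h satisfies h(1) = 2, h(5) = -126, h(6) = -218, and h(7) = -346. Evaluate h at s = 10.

-1006

Using the Lagrange interpolation formula with nodes 1, 5, 6, 7:
  L_0(s) = (s - 5)(s - 6)(s - 7) / -120
  L_1(s) = (s - 1)(s - 6)(s - 7) / 8
  L_2(s) = (s - 1)(s - 5)(s - 7) / -5
  L_3(s) = (s - 1)(s - 5)(s - 6) / 12
Then h(s) = 2·L_0(s) - 126·L_1(s) - 218·L_2(s) - 346·L_3(s).
Expanding and collecting terms gives h(s) = -s^3 - s + 4.
Evaluating at s = 10: h(10) = -1006.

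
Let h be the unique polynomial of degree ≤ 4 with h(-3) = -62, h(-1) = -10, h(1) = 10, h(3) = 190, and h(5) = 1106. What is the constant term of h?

1

Write h(u) = au^4 + bu^3 + cu^2 + du + e. Substituting each data point gives a linear system:
  81a - 27b + 9c - 3d + e = -62
  a - b + c - d + e = -10
  a + b + c + d + e = 10
  81a + 27b + 9c + 3d + e = 190
  625a + 125b + 25c + 5d + e = 1106
Solving the system yields a = 1, b = 4, c = -2, d = 6, e = 1.
So h(u) = u^4 + 4u^3 - 2u^2 + 6u + 1.
The constant term is 1.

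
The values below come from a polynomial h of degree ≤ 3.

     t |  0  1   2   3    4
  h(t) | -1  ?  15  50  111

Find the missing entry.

0

On equispaced nodes a degree-3 polynomial has vanishing fourth forward difference, so
  h(0) - 4·h(1) + 6·h(2) - 4·h(3) + h(4) = 0.
Substituting the known values and solving for h(1):
  -4·h(1) = 0
  h(1) = 0.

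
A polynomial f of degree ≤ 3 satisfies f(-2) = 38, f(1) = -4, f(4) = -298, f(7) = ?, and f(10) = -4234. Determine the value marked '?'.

-1492

The 4 known points determine the degree-3 polynomial uniquely.
Write f(u) = au^3 + bu^2 + cu + d. Substituting each data point gives a linear system:
  -8a + 4b - 2c + d = 38
  a + b + c + d = -4
  64a + 16b + 4c + d = -298
  1000a + 100b + 10c + d = -4234
Solving the system yields a = -4, b = -2, c = -4, d = 6.
So f(u) = -4u^3 - 2u^2 - 4u + 6.
Then f(7) = -1492.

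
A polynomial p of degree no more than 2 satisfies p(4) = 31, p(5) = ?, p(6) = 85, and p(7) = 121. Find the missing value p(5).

On equispaced nodes a degree-2 polynomial has vanishing third forward difference, so
  - p(4) + 3·p(5) - 3·p(6) + p(7) = 0.
Substituting the known values and solving for p(5):
  3·p(5) = 165
  p(5) = 55.

55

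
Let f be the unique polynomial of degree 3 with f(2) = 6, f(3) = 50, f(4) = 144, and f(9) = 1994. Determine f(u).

Write f(u) = au^3 + bu^2 + cu + d. Substituting each data point gives a linear system:
  8a + 4b + 2c + d = 6
  27a + 9b + 3c + d = 50
  64a + 16b + 4c + d = 144
  729a + 81b + 9c + d = 1994
Solving the system yields a = 3, b = -2, c = -3, d = -4.
So f(u) = 3u^3 - 2u^2 - 3u - 4.
Check: f(3) = 50. ✓

f(u) = 3u^3 - 2u^2 - 3u - 4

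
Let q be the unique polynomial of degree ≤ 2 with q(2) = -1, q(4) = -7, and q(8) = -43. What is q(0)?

-3

Using the Lagrange interpolation formula with nodes 2, 4, 8:
  L_0(n) = (n - 4)(n - 8) / 12
  L_1(n) = (n - 2)(n - 8) / -8
  L_2(n) = (n - 2)(n - 4) / 24
Then q(n) = -1·L_0(n) - 7·L_1(n) - 43·L_2(n).
Expanding and collecting terms gives q(n) = -n² + 3n - 3.
Evaluating at n = 0: q(0) = -3.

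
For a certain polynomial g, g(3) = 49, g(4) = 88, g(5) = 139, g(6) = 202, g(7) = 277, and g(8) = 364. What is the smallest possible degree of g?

2

Forward differences of the values at s = 3, 4, 5, 6, 7, 8:
  g  : 49  88  139  202  277  364
  Δ  : 39  51  63  75  87
  Δ^2: 12  12  12  12
  Δ^3: 0  0  0
  Δ^4: 0  0
  Δ^5: 0
The second differences are constant (12) and nonzero, while all higher differences vanish, so the minimal degree is 2.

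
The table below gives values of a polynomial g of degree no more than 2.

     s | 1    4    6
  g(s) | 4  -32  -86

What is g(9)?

Write g(s) = as^2 + bs + c. Substituting each data point gives a linear system:
  a + b + c = 4
  16a + 4b + c = -32
  36a + 6b + c = -86
Solving the system yields a = -3, b = 3, c = 4.
So g(s) = -3s^2 + 3s + 4.
Then g(9) = -212.

-212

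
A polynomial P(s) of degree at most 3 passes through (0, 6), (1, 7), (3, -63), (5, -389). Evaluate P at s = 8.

-1778

Using the Lagrange interpolation formula with nodes 0, 1, 3, 5:
  L_0(s) = (s - 1)(s - 3)(s - 5) / -15
  L_1(s) = s(s - 3)(s - 5) / 8
  L_2(s) = s(s - 1)(s - 5) / -12
  L_3(s) = s(s - 1)(s - 3) / 40
Then P(s) = 6·L_0(s) + 7·L_1(s) - 63·L_2(s) - 389·L_3(s).
Expanding and collecting terms gives P(s) = -4s³ + 4s² + s + 6.
Evaluating at s = 8: P(8) = -1778.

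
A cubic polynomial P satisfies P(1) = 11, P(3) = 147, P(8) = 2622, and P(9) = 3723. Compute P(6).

1116

Write P(t) = at^3 + bt^2 + ct + d. Substituting each data point gives a linear system:
  a + b + c + d = 11
  27a + 9b + 3c + d = 147
  512a + 64b + 8c + d = 2622
  729a + 81b + 9c + d = 3723
Solving the system yields a = 5, b = 1, c = -1, d = 6.
So P(t) = 5t³ + t² - t + 6.
Then P(6) = 1116.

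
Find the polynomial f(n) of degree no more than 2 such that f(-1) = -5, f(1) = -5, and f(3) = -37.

f(n) = -4n^2 - 1

Write f(n) = an^2 + bn + c. Substituting each data point gives a linear system:
  a - b + c = -5
  a + b + c = -5
  9a + 3b + c = -37
Solving the system yields a = -4, b = 0, c = -1.
So f(n) = -4n² - 1.
Check: f(3) = -37. ✓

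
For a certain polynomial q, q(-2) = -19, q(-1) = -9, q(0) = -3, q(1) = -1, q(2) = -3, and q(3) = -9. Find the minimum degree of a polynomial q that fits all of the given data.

2

Forward differences of the values at n = -2, -1, 0, 1, 2, 3:
  q  : -19  -9  -3  -1  -3  -9
  Δ  : 10  6  2  -2  -6
  Δ^2: -4  -4  -4  -4
  Δ^3: 0  0  0
  Δ^4: 0  0
  Δ^5: 0
The second differences are constant (-4) and nonzero, while all higher differences vanish, so the minimal degree is 2.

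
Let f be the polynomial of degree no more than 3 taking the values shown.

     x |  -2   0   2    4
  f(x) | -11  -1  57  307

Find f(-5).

-251

Forward differences of the values at x = -2, 0, 2, 4:
  f  : -11  -1  57  307
  Δ  : 10  58  250
  Δ^2: 48  192
  Δ^3: 144
The third differences are constant, confirming degree 3.
Interpolating (Newton forward form) and evaluating at x = -5 gives f(-5) = -251.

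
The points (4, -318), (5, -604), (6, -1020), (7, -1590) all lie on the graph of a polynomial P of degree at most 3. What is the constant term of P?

Write P(s) = as^3 + bs^2 + cs + d. Substituting each data point gives a linear system:
  64a + 16b + 4c + d = -318
  125a + 25b + 5c + d = -604
  216a + 36b + 6c + d = -1020
  343a + 49b + 7c + d = -1590
Solving the system yields a = -4, b = -5, c = 3, d = 6.
So P(s) = -4s³ - 5s² + 3s + 6.
The constant term is 6.

6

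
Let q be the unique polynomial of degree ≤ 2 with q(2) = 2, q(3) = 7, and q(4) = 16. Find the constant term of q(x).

Write q(x) = ax^2 + bx + c. Substituting each data point gives a linear system:
  4a + 2b + c = 2
  9a + 3b + c = 7
  16a + 4b + c = 16
Solving the system yields a = 2, b = -5, c = 4.
So q(x) = 2x² - 5x + 4.
The constant term is 4.

4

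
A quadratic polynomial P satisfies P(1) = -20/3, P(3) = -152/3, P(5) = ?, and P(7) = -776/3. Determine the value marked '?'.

-404/3

On equispaced nodes a degree-2 polynomial has vanishing third forward difference, so
  - P(1) + 3·P(3) - 3·P(5) + P(7) = 0.
Substituting the known values and solving for P(5):
  -3·P(5) = 404
  P(5) = -404/3.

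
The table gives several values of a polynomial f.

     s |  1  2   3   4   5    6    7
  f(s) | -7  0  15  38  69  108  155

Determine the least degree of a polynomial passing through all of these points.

2

Forward differences of the values at s = 1, 2, 3, 4, 5, 6, 7:
  f  : -7  0  15  38  69  108  155
  Δ  : 7  15  23  31  39  47
  Δ^2: 8  8  8  8  8
  Δ^3: 0  0  0  0
  Δ^4: 0  0  0
  Δ^5: 0  0
  Δ^6: 0
The second differences are constant (8) and nonzero, while all higher differences vanish, so the minimal degree is 2.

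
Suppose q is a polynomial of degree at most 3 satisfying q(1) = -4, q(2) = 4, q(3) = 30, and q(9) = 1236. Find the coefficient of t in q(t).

3

Write q(t) = at^3 + bt^2 + ct + d. Substituting each data point gives a linear system:
  a + b + c + d = -4
  8a + 4b + 2c + d = 4
  27a + 9b + 3c + d = 30
  729a + 81b + 9c + d = 1236
Solving the system yields a = 2, b = -3, c = 3, d = -6.
So q(t) = 2t^3 - 3t^2 + 3t - 6.
The coefficient of t is 3.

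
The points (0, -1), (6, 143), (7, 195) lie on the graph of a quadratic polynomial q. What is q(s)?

Write q(s) = as^2 + bs + c. Substituting each data point gives a linear system:
  c = -1
  36a + 6b + c = 143
  49a + 7b + c = 195
Solving the system yields a = 4, b = 0, c = -1.
So q(s) = 4s^2 - 1.
Check: q(7) = 195. ✓

q(s) = 4s^2 - 1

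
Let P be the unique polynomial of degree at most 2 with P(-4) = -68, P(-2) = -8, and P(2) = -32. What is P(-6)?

-176

Write P(u) = au^2 + bu + c. Substituting each data point gives a linear system:
  16a - 4b + c = -68
  4a - 2b + c = -8
  4a + 2b + c = -32
Solving the system yields a = -6, b = -6, c = 4.
So P(u) = -6u^2 - 6u + 4.
Then P(-6) = -176.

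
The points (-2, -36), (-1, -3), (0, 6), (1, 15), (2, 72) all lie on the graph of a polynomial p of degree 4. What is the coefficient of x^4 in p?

Write p(x) = ax^4 + bx^3 + cx^2 + dx + e. Substituting each data point gives a linear system:
  16a - 8b + 4c - 2d + e = -36
  a - b + c - d + e = -3
  e = 6
  a + b + c + d + e = 15
  16a + 8b + 4c + 2d + e = 72
Solving the system yields a = 1, b = 6, c = -1, d = 3, e = 6.
So p(x) = x⁴ + 6x³ - x² + 3x + 6.
The leading coefficient is 1.

1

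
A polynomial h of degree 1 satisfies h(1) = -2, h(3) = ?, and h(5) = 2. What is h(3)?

The 2 known points determine the degree-1 polynomial uniquely.
Write h(n) = an + b. Substituting each data point gives a linear system:
  a + b = -2
  5a + b = 2
Solving the system yields a = 1, b = -3.
So h(n) = n - 3.
Then h(3) = 0.

0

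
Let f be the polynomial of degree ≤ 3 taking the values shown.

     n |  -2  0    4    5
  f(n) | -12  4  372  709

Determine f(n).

Using the Lagrange interpolation formula with nodes -2, 0, 4, 5:
  L_0(n) = n(n - 4)(n - 5) / -84
  L_1(n) = (n + 2)(n - 4)(n - 5) / 40
  L_2(n) = (n + 2)n(n - 5) / -24
  L_3(n) = (n + 2)n(n - 4) / 35
Then f(n) = -12·L_0(n) + 4·L_1(n) + 372·L_2(n) + 709·L_3(n).
Expanding and collecting terms gives f(n) = 5n³ + 4n² - 4n + 4.
Check: f(4) = 372. ✓

f(n) = 5n^3 + 4n^2 - 4n + 4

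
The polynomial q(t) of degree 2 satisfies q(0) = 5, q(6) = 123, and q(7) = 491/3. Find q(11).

1159/3

Using the Lagrange interpolation formula with nodes 0, 6, 7:
  L_0(t) = (t - 6)(t - 7) / 42
  L_1(t) = t(t - 7) / -6
  L_2(t) = t(t - 6) / 7
Then q(t) = 5·L_0(t) + 123·L_1(t) + 491/3·L_2(t).
Expanding and collecting terms gives q(t) = 3t² + (5/3)t + 5.
Evaluating at t = 11: q(11) = 1159/3.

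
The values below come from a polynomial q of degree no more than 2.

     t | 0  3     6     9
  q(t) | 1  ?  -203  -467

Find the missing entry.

On equispaced nodes a degree-2 polynomial has vanishing third forward difference, so
  - q(0) + 3·q(3) - 3·q(6) + q(9) = 0.
Substituting the known values and solving for q(3):
  3·q(3) = -141
  q(3) = -47.

-47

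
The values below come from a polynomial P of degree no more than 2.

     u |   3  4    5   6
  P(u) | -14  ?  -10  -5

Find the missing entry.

The 3 known points determine the degree-2 polynomial uniquely.
Write P(u) = au^2 + bu + c. Substituting each data point gives a linear system:
  9a + 3b + c = -14
  25a + 5b + c = -10
  36a + 6b + c = -5
Solving the system yields a = 1, b = -6, c = -5.
So P(u) = u^2 - 6u - 5.
Then P(4) = -13.

-13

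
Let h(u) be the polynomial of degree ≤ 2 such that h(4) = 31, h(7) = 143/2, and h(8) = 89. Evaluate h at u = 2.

14

Using the Lagrange interpolation formula with nodes 4, 7, 8:
  L_0(u) = (u - 7)(u - 8) / 12
  L_1(u) = (u - 4)(u - 8) / -3
  L_2(u) = (u - 4)(u - 7) / 4
Then h(u) = 31·L_0(u) + 143/2·L_1(u) + 89·L_2(u).
Expanding and collecting terms gives h(u) = u² + (5/2)u + 5.
Evaluating at u = 2: h(2) = 14.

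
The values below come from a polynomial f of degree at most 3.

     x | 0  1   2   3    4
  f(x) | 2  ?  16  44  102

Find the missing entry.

6

The 4 known points determine the degree-3 polynomial uniquely.
Write f(x) = ax^3 + bx^2 + cx + d. Substituting each data point gives a linear system:
  d = 2
  8a + 4b + 2c + d = 16
  27a + 9b + 3c + d = 44
  64a + 16b + 4c + d = 102
Solving the system yields a = 2, b = -3, c = 5, d = 2.
So f(x) = 2x^3 - 3x^2 + 5x + 2.
Then f(1) = 6.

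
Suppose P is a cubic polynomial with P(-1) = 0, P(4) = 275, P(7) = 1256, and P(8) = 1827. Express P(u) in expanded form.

Using the Lagrange interpolation formula with nodes -1, 4, 7, 8:
  L_0(u) = (u - 4)(u - 7)(u - 8) / -360
  L_1(u) = (u + 1)(u - 7)(u - 8) / 60
  L_2(u) = (u + 1)(u - 4)(u - 8) / -24
  L_3(u) = (u + 1)(u - 4)(u - 7) / 36
Then P(u) = 0·L_0(u) + 275·L_1(u) + 1256·L_2(u) + 1827·L_3(u).
Expanding and collecting terms gives P(u) = 3u^3 + 4u^2 + 4u + 3.
Check: P(7) = 1256. ✓

P(u) = 3u^3 + 4u^2 + 4u + 3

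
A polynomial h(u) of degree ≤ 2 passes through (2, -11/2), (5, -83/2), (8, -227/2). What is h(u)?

Write h(u) = au^2 + bu + c. Substituting each data point gives a linear system:
  4a + 2b + c = -11/2
  25a + 5b + c = -83/2
  64a + 8b + c = -227/2
Solving the system yields a = -2, b = 2, c = -3/2.
So h(u) = -2u^2 + 2u - 3/2.
Check: h(8) = -227/2. ✓

h(u) = -2u^2 + 2u - 3/2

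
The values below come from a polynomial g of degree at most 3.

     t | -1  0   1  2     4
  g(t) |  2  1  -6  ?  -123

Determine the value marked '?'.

-25

The 4 known points determine the degree-3 polynomial uniquely.
Write g(t) = at^3 + bt^2 + ct + d. Substituting each data point gives a linear system:
  -a + b - c + d = 2
  d = 1
  a + b + c + d = -6
  64a + 16b + 4c + d = -123
Solving the system yields a = -1, b = -3, c = -3, d = 1.
So g(t) = -t^3 - 3t^2 - 3t + 1.
Then g(2) = -25.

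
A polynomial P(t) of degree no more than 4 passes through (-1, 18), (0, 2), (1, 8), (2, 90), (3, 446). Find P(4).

Forward differences of the values at t = -1, 0, 1, 2, 3:
  P  : 18  2  8  90  446
  Δ  : -16  6  82  356
  Δ^2: 22  76  274
  Δ^3: 54  198
  Δ^4: 144
The fourth differences are constant, confirming degree 4.
Interpolating (Newton forward form) and evaluating at t = 4 gives P(4) = 1418.

1418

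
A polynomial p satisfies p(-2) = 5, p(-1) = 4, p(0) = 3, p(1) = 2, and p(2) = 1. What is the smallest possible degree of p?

Forward differences of the values at x = -2, -1, 0, 1, 2:
  p  : 5  4  3  2  1
  Δ  : -1  -1  -1  -1
  Δ^2: 0  0  0
  Δ^3: 0  0
  Δ^4: 0
The first differences are constant (-1) and nonzero, while all higher differences vanish, so the minimal degree is 1.

1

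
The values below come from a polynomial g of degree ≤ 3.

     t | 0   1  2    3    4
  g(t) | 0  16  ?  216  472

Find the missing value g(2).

On equispaced nodes a degree-3 polynomial has vanishing fourth forward difference, so
  g(0) - 4·g(1) + 6·g(2) - 4·g(3) + g(4) = 0.
Substituting the known values and solving for g(2):
  6·g(2) = 456
  g(2) = 76.

76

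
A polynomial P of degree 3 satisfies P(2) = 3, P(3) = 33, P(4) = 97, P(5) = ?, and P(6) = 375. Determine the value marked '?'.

The 4 known points determine the degree-3 polynomial uniquely.
Write P(t) = at^3 + bt^2 + ct + d. Substituting each data point gives a linear system:
  8a + 4b + 2c + d = 3
  27a + 9b + 3c + d = 33
  64a + 16b + 4c + d = 97
  216a + 36b + 6c + d = 375
Solving the system yields a = 2, b = -1, c = -3, d = -3.
So P(t) = 2t³ - t² - 3t - 3.
Then P(5) = 207.

207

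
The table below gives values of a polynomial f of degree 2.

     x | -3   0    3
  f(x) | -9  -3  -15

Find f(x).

Write f(x) = ax^2 + bx + c. Substituting each data point gives a linear system:
  9a - 3b + c = -9
  c = -3
  9a + 3b + c = -15
Solving the system yields a = -1, b = -1, c = -3.
So f(x) = -x^2 - x - 3.
Check: f(3) = -15. ✓

f(x) = -x^2 - x - 3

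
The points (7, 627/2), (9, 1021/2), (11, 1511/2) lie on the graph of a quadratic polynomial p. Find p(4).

Write p(x) = ax^2 + bx + c. Substituting each data point gives a linear system:
  49a + 7b + c = 627/2
  81a + 9b + c = 1021/2
  121a + 11b + c = 1511/2
Solving the system yields a = 6, b = 5/2, c = 2.
So p(x) = 6x^2 + (5/2)x + 2.
Then p(4) = 108.

108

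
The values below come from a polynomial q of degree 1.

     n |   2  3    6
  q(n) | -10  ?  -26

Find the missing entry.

-14

The 2 known points determine the degree-1 polynomial uniquely.
Write q(n) = an + b. Substituting each data point gives a linear system:
  2a + b = -10
  6a + b = -26
Solving the system yields a = -4, b = -2.
So q(n) = -4n - 2.
Then q(3) = -14.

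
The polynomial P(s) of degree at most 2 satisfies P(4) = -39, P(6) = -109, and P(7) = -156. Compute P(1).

6

Write P(s) = as^2 + bs + c. Substituting each data point gives a linear system:
  16a + 4b + c = -39
  36a + 6b + c = -109
  49a + 7b + c = -156
Solving the system yields a = -4, b = 5, c = 5.
So P(s) = -4s² + 5s + 5.
Then P(1) = 6.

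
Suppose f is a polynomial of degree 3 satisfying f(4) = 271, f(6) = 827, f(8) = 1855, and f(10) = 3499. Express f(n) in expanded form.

Write f(n) = an^3 + bn^2 + cn + d. Substituting each data point gives a linear system:
  64a + 16b + 4c + d = 271
  216a + 36b + 6c + d = 827
  512a + 64b + 8c + d = 1855
  1000a + 100b + 10c + d = 3499
Solving the system yields a = 3, b = 5, c = 0, d = -1.
So f(n) = 3n^3 + 5n^2 - 1.
Check: f(10) = 3499. ✓

f(n) = 3n^3 + 5n^2 - 1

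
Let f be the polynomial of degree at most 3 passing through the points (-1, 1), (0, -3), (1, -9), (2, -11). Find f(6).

Forward differences of the values at t = -1, 0, 1, 2:
  f  : 1  -3  -9  -11
  Δ  : -4  -6  -2
  Δ^2: -2  4
  Δ^3: 6
The third differences are constant, confirming degree 3.
Interpolating (Newton forward form) and evaluating at t = 6 gives f(6) = 141.

141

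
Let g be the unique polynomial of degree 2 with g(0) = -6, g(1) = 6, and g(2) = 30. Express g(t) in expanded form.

Using the Lagrange interpolation formula with nodes 0, 1, 2:
  L_0(t) = (t - 1)(t - 2) / 2
  L_1(t) = t(t - 2) / -1
  L_2(t) = t(t - 1) / 2
Then g(t) = -6·L_0(t) + 6·L_1(t) + 30·L_2(t).
Expanding and collecting terms gives g(t) = 6t^2 + 6t - 6.
Check: g(0) = -6. ✓

g(t) = 6t^2 + 6t - 6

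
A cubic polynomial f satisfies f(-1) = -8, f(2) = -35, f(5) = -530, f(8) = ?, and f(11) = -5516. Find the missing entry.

The 4 known points determine the degree-3 polynomial uniquely.
Write f(n) = an^3 + bn^2 + cn + d. Substituting each data point gives a linear system:
  -a + b - c + d = -8
  8a + 4b + 2c + d = -35
  125a + 25b + 5c + d = -530
  1331a + 121b + 11c + d = -5516
Solving the system yields a = -4, b = -2, c = 5, d = -5.
So f(n) = -4n^3 - 2n^2 + 5n - 5.
Then f(8) = -2141.

-2141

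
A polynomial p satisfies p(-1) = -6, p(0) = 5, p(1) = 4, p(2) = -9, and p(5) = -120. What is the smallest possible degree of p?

Divided differences on the nodes -1, 0, 1, 2, 5:
  order 0: -6  5  4  -9  -120
  order 1: 11  -1  -13  -37
  order 2: -6  -6  -6
  order 3: 0  0
  order 4: 0
The order-2 divided differences are all -6 (nonzero) and every higher order vanishes, so the data lies on a polynomial of degree exactly 2.

2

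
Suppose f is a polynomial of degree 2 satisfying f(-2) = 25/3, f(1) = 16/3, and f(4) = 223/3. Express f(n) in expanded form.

f(n) = 4n^2 + 3n - 5/3

Using the Lagrange interpolation formula with nodes -2, 1, 4:
  L_0(n) = (n - 1)(n - 4) / 18
  L_1(n) = (n + 2)(n - 4) / -9
  L_2(n) = (n + 2)(n - 1) / 18
Then f(n) = 25/3·L_0(n) + 16/3·L_1(n) + 223/3·L_2(n).
Expanding and collecting terms gives f(n) = 4n² + 3n - 5/3.
Check: f(1) = 16/3. ✓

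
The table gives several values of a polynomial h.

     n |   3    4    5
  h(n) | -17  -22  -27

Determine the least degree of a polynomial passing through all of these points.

1

Forward differences of the values at n = 3, 4, 5:
  h  : -17  -22  -27
  Δ  : -5  -5
  Δ^2: 0
The first differences are constant (-5) and nonzero, while all higher differences vanish, so the minimal degree is 1.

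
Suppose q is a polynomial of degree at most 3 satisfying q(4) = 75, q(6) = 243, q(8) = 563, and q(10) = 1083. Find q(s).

Using the Lagrange interpolation formula with nodes 4, 6, 8, 10:
  L_0(s) = (s - 6)(s - 8)(s - 10) / -48
  L_1(s) = (s - 4)(s - 8)(s - 10) / 16
  L_2(s) = (s - 4)(s - 6)(s - 10) / -16
  L_3(s) = (s - 4)(s - 6)(s - 8) / 48
Then q(s) = 75·L_0(s) + 243·L_1(s) + 563·L_2(s) + 1083·L_3(s).
Expanding and collecting terms gives q(s) = s^3 + s^2 - 2s + 3.
Check: q(8) = 563. ✓

q(s) = s^3 + s^2 - 2s + 3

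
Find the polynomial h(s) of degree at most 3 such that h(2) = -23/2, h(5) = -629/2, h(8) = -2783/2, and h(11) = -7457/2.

Using the Lagrange interpolation formula with nodes 2, 5, 8, 11:
  L_0(s) = (s - 5)(s - 8)(s - 11) / -162
  L_1(s) = (s - 2)(s - 8)(s - 11) / 54
  L_2(s) = (s - 2)(s - 5)(s - 11) / -54
  L_3(s) = (s - 2)(s - 5)(s - 8) / 162
Then h(s) = -23/2·L_0(s) - 629/2·L_1(s) - 2783/2·L_2(s) - 7457/2·L_3(s).
Expanding and collecting terms gives h(s) = -3s³ + 2s² + 2s + 1/2.
Check: h(11) = -7457/2. ✓

h(s) = -3s^3 + 2s^2 + 2s + 1/2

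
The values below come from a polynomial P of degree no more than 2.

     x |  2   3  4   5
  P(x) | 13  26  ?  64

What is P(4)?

On equispaced nodes a degree-2 polynomial has vanishing third forward difference, so
  - P(2) + 3·P(3) - 3·P(4) + P(5) = 0.
Substituting the known values and solving for P(4):
  -3·P(4) = -129
  P(4) = 43.

43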